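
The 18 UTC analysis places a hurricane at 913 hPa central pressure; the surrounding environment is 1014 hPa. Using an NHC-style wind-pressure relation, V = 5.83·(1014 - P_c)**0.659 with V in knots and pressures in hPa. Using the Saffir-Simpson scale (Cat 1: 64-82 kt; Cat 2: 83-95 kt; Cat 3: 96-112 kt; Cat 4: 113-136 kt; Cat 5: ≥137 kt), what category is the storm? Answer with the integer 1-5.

4

ΔP = 1014 − 913 = 101 hPa.
V ≈ 5.83 × 101^0.659 = 5.83 × 20.93 ≈ 122 kt.
122 kt falls in the Category 4 band.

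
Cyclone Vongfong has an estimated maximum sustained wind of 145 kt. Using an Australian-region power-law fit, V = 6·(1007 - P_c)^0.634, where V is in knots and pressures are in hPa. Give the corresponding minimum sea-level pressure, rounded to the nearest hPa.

ΔP = (V / 6)^(1/0.634) = (145/6)^1.577.
145/6 = 24.167; 24.167^1.577 ≈ 151.96 hPa.
P_c = 1007 − 151.96 = 855.04 ≈ 855 hPa.

855 hPa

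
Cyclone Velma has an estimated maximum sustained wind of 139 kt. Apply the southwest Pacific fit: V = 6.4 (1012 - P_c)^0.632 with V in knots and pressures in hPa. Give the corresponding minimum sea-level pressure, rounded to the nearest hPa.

882 hPa

ΔP = (V / 6.4)^(1/0.632) = (139/6.4)^1.582.
139/6.4 = 21.719; 21.719^1.582 ≈ 130.39 hPa.
P_c = 1012 − 130.39 = 881.61 ≈ 882 hPa.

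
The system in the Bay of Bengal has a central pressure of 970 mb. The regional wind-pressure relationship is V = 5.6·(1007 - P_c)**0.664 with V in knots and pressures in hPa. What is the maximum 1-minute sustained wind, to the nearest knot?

ΔP = 1007 − 970 = 37 mb.
37^0.664 ≈ 10.997.
V ≈ 5.6 × 10.997 ≈ 61.6 kt.

62 kt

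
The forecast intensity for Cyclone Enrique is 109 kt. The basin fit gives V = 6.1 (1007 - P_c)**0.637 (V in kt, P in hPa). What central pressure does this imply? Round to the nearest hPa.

915 hPa

ΔP = (V / 6.1)^(1/0.637) = (109/6.1)^1.570.
109/6.1 = 17.869; 17.869^1.570 ≈ 92.39 hPa.
P_c = 1007 − 92.39 = 914.61 ≈ 915 hPa.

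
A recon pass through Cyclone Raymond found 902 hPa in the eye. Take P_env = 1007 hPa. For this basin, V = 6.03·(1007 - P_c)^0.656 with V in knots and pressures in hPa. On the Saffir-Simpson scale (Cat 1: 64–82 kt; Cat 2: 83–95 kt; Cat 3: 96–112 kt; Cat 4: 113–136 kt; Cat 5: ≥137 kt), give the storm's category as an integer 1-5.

ΔP = 1007 − 902 = 105 hPa.
V ≈ 6.03 × 105^0.656 = 6.03 × 21.18 ≈ 128 kt.
128 kt falls in the Category 4 band.

4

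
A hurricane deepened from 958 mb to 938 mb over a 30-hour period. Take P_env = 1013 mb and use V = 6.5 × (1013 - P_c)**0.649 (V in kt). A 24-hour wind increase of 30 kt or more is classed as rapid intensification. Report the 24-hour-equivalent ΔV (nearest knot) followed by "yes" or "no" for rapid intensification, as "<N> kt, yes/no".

16 kt, no

V₁: ΔP = 55, V ≈ 6.5 × 55^0.649 ≈ 87.58 kt.
V₂: ΔP = 75, V ≈ 6.5 × 75^0.649 ≈ 107.11 kt.
ΔV over 30 h = 19.53 kt → 24 h equivalent = 19.53 × 24/30 ≈ 15.62 kt.
16 kt < 30 kt ⇒ not rapid intensification.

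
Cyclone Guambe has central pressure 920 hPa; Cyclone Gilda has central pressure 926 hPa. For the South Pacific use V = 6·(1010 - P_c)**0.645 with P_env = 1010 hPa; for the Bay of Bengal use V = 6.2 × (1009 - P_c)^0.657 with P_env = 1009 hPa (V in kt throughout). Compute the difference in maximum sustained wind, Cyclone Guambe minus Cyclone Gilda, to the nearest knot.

Cyclone Guambe: ΔP = 90; V ≈ 6 × 90^0.645 ≈ 109.30 kt.
Cyclone Gilda: ΔP = 83; V ≈ 6.2 × 83^0.657 ≈ 113.04 kt.
Difference ≈ 109.30 − 113.04 = -3.74 → -4 kt.

-4 kt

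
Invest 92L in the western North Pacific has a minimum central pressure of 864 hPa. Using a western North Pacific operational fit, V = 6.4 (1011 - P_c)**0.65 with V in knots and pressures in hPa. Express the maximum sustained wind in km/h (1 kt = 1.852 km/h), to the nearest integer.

ΔP = 1011 − 864 = 147 hPa.
V ≈ 6.4 × 147^0.65 = 6.4 × 25.630 ≈ 164.035 kt.
164.035 × 1.852 ≈ 303.79 km/h → 304 km/h.

304 km/h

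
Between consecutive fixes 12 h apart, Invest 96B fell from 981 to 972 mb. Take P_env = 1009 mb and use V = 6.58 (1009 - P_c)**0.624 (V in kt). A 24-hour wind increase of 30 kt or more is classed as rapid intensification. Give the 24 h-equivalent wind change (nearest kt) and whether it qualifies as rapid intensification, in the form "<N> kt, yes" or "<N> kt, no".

20 kt, no

V₁: ΔP = 28, V ≈ 6.58 × 28^0.624 ≈ 52.63 kt.
V₂: ΔP = 37, V ≈ 6.58 × 37^0.624 ≈ 62.63 kt.
ΔV over 12 h = 10.00 kt → 24 h equivalent = 10.00 × 24/12 ≈ 20.00 kt.
20 kt < 30 kt ⇒ not rapid intensification.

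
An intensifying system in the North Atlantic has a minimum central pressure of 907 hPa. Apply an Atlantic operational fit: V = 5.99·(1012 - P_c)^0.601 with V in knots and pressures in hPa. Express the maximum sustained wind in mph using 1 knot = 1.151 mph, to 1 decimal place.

113.0 mph

ΔP = 1012 − 907 = 105 hPa.
V ≈ 5.99 × 105^0.601 = 5.99 × 16.396 ≈ 98.211 kt.
98.211 × 1.151 ≈ 113.04 mph → 113.0 mph.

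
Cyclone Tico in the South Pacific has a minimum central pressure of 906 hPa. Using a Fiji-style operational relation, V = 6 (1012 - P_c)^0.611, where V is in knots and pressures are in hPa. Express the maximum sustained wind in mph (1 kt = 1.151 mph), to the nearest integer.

ΔP = 1012 − 906 = 106 hPa.
V ≈ 6 × 106^0.611 = 6 × 17.277 ≈ 103.660 kt.
103.660 × 1.151 ≈ 119.31 mph → 119 mph.

119 mph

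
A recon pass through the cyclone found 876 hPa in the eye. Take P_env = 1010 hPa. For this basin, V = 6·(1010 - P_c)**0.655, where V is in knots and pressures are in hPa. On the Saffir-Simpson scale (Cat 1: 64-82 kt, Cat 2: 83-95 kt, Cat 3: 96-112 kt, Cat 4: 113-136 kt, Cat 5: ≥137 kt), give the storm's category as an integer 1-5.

5

ΔP = 1010 − 876 = 134 hPa.
V ≈ 6 × 134^0.655 = 6 × 24.73 ≈ 148 kt.
148 kt falls in the Category 5 band.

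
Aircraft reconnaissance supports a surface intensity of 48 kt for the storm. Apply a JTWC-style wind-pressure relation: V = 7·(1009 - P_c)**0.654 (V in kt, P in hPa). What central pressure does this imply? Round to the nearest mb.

990 mb

ΔP = (V / 7)^(1/0.654) = (48/7)^1.529.
48/7 = 6.857; 6.857^1.529 ≈ 18.99 mb.
P_c = 1009 − 18.99 = 990.01 ≈ 990 mb.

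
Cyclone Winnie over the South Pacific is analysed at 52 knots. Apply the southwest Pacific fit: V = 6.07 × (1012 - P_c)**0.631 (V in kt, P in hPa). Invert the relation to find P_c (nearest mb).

982 mb

ΔP = (V / 6.07)^(1/0.631) = (52/6.07)^1.585.
52/6.07 = 8.567; 8.567^1.585 ≈ 30.08 mb.
P_c = 1012 − 30.08 = 981.92 ≈ 982 mb.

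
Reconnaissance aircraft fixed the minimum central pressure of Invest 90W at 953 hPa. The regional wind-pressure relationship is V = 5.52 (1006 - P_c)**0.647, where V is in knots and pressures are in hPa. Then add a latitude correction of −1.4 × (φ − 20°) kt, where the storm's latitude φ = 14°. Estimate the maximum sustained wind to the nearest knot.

ΔP = 1006 − 953 = 53 hPa.
53^0.647 ≈ 13.050.
V ≈ 5.52 × 13.050 ≈ 72.0 kt.
Latitude correction: −1.4 × (14 − 20) = 8.4 kt.
Corrected V ≈ 80.4 kt → 80 kt.

80 kt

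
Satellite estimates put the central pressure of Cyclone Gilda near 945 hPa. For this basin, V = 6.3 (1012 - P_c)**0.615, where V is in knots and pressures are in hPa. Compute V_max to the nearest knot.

84 kt

ΔP = 1012 − 945 = 67 hPa.
67^0.615 ≈ 13.275.
V ≈ 6.3 × 13.275 ≈ 83.6 kt.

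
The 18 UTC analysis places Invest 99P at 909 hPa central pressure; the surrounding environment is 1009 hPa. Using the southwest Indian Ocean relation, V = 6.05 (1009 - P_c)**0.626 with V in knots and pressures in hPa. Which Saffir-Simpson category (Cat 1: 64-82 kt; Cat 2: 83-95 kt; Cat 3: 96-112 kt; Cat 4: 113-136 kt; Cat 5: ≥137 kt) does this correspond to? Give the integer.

ΔP = 1009 − 909 = 100 hPa.
V ≈ 6.05 × 100^0.626 = 6.05 × 17.86 ≈ 108 kt.
108 kt falls in the Category 3 band.

3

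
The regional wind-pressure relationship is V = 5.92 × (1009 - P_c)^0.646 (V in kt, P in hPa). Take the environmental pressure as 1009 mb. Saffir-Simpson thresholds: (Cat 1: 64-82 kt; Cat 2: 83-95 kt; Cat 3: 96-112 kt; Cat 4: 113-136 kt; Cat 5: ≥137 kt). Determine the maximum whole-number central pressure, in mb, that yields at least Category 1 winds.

969 mb

Category 1 begins at V = 64 kt.
Required ΔP = (64/5.92)^(1/0.646) = 10.811^1.548 ≈ 39.85 mb.
P_c ≤ 1009 − 39.85 = 969.15, so the highest integer P_c is 969 mb.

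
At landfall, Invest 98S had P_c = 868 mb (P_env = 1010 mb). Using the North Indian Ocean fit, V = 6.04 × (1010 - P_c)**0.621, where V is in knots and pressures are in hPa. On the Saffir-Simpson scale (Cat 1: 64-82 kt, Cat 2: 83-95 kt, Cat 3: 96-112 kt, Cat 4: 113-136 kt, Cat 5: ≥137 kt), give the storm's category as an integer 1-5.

4

ΔP = 1010 − 868 = 142 mb.
V ≈ 6.04 × 142^0.621 = 6.04 × 21.71 ≈ 131 kt.
131 kt falls in the Category 4 band.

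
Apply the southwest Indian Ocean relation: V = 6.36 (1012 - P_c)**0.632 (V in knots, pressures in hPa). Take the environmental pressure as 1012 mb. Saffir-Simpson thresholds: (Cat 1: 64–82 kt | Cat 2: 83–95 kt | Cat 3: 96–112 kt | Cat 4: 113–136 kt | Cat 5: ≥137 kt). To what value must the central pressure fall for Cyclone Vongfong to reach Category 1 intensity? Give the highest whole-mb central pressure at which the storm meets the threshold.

973 mb

Category 1 begins at V = 64 kt.
Required ΔP = (64/6.36)^(1/0.632) = 10.063^1.582 ≈ 38.60 mb.
P_c ≤ 1012 − 38.60 = 973.40, so the highest integer P_c is 973 mb.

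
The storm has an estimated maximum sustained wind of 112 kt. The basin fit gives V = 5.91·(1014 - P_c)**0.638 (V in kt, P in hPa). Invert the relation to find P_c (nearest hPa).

913 hPa

ΔP = (V / 5.91)^(1/0.638) = (112/5.91)^1.567.
112/5.91 = 18.951; 18.951^1.567 ≈ 100.59 hPa.
P_c = 1014 − 100.59 = 913.41 ≈ 913 hPa.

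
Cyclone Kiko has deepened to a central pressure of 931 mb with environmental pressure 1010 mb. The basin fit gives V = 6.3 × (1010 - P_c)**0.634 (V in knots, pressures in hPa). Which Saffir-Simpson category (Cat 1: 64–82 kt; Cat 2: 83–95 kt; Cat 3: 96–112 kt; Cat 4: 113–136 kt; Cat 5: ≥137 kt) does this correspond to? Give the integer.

ΔP = 1010 − 931 = 79 mb.
V ≈ 6.3 × 79^0.634 = 6.3 × 15.96 ≈ 101 kt.
101 kt falls in the Category 3 band.

3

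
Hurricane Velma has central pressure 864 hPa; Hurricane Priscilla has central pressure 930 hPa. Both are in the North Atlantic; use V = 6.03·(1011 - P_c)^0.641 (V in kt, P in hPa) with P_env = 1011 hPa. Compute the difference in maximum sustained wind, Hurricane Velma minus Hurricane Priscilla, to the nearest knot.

Hurricane Velma: ΔP = 147; V ≈ 6.03 × 147^0.641 ≈ 147.76 kt.
Hurricane Priscilla: ΔP = 81; V ≈ 6.03 × 81^0.641 ≈ 100.85 kt.
Difference ≈ 147.76 − 100.85 = 46.91 → 47 kt.

47 kt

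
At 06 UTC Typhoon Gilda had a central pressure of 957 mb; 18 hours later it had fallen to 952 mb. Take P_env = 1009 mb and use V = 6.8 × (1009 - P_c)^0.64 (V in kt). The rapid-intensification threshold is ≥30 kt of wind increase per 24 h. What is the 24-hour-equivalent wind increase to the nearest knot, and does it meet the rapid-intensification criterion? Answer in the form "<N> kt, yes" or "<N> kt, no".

7 kt, no

V₁: ΔP = 52, V ≈ 6.8 × 52^0.64 ≈ 85.26 kt.
V₂: ΔP = 57, V ≈ 6.8 × 57^0.64 ≈ 90.42 kt.
ΔV over 18 h = 5.16 kt → 24 h equivalent = 5.16 × 24/18 ≈ 6.88 kt.
7 kt < 30 kt ⇒ not rapid intensification.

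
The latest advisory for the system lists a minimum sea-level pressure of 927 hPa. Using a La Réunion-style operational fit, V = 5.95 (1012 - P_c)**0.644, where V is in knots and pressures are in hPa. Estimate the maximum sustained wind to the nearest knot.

ΔP = 1012 − 927 = 85 hPa.
85^0.644 ≈ 17.480.
V ≈ 5.95 × 17.480 ≈ 104.0 kt.

104 kt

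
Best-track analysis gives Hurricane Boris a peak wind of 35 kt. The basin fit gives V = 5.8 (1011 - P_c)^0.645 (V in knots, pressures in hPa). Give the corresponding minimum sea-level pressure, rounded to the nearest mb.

ΔP = (V / 5.8)^(1/0.645) = (35/5.8)^1.550.
35/5.8 = 6.034; 6.034^1.550 ≈ 16.23 mb.
P_c = 1011 − 16.23 = 994.77 ≈ 995 mb.

995 mb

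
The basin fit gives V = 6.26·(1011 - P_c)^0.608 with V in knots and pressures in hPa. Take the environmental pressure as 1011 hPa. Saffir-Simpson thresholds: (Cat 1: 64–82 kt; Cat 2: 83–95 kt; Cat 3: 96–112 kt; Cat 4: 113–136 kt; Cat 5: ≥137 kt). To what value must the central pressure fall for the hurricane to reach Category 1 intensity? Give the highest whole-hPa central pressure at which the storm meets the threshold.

Category 1 begins at V = 64 kt.
Required ΔP = (64/6.26)^(1/0.608) = 10.224^1.645 ≈ 45.77 hPa.
P_c ≤ 1011 − 45.77 = 965.23, so the highest integer P_c is 965 hPa.

965 hPa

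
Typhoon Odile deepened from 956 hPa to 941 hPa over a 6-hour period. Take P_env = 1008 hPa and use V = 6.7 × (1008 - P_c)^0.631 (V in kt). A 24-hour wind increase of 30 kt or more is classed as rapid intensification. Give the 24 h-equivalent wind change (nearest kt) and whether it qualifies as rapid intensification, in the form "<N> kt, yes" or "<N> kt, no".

56 kt, yes

V₁: ΔP = 52, V ≈ 6.7 × 52^0.631 ≈ 81.07 kt.
V₂: ΔP = 67, V ≈ 6.7 × 67^0.631 ≈ 95.13 kt.
ΔV over 6 h = 14.06 kt → 24 h equivalent = 14.06 × 24/6 ≈ 56.24 kt.
56 kt ≥ 30 kt ⇒ rapid intensification.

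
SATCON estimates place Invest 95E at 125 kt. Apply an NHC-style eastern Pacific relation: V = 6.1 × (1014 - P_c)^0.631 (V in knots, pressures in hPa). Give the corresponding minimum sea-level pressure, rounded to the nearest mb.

ΔP = (V / 6.1)^(1/0.631) = (125/6.1)^1.585.
125/6.1 = 20.492; 20.492^1.585 ≈ 119.83 mb.
P_c = 1014 − 119.83 = 894.17 ≈ 894 mb.

894 mb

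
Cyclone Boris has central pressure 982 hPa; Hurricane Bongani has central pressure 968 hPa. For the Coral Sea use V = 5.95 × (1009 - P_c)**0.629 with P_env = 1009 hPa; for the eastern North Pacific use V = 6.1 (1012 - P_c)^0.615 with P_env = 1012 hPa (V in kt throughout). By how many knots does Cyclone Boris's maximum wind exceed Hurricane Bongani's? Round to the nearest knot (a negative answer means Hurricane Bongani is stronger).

-15 kt

Cyclone Boris: ΔP = 27; V ≈ 5.95 × 27^0.629 ≈ 47.30 kt.
Hurricane Bongani: ΔP = 44; V ≈ 6.1 × 44^0.615 ≈ 62.52 kt.
Difference ≈ 47.30 − 62.52 = -15.22 → -15 kt.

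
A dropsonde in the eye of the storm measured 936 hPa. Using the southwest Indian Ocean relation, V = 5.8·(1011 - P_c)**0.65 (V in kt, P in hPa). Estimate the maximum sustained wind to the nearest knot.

96 kt

ΔP = 1011 − 936 = 75 hPa.
75^0.65 ≈ 16.550.
V ≈ 5.8 × 16.550 ≈ 96.0 kt.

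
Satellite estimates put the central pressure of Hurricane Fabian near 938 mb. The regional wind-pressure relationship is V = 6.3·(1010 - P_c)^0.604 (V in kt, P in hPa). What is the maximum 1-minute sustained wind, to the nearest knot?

ΔP = 1010 − 938 = 72 mb.
72^0.604 ≈ 13.238.
V ≈ 6.3 × 13.238 ≈ 83.4 kt.

83 kt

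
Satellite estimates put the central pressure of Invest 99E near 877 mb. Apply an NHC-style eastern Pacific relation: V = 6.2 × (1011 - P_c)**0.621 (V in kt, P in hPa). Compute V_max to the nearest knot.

130 kt

ΔP = 1011 − 877 = 134 mb.
134^0.621 ≈ 20.938.
V ≈ 6.2 × 20.938 ≈ 129.8 kt.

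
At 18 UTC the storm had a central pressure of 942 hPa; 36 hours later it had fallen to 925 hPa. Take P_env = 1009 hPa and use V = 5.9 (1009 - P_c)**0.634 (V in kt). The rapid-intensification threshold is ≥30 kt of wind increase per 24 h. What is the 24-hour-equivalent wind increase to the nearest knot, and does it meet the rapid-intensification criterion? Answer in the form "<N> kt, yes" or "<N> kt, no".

9 kt, no

V₁: ΔP = 67, V ≈ 5.9 × 67^0.634 ≈ 84.84 kt.
V₂: ΔP = 84, V ≈ 5.9 × 84^0.634 ≈ 97.91 kt.
ΔV over 36 h = 13.07 kt → 24 h equivalent = 13.07 × 24/36 ≈ 8.71 kt.
9 kt < 30 kt ⇒ not rapid intensification.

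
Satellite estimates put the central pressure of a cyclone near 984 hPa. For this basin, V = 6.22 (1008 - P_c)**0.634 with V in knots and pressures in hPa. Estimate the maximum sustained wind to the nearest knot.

ΔP = 1008 − 984 = 24 hPa.
24^0.634 ≈ 7.500.
V ≈ 6.22 × 7.500 ≈ 46.6 kt.

47 kt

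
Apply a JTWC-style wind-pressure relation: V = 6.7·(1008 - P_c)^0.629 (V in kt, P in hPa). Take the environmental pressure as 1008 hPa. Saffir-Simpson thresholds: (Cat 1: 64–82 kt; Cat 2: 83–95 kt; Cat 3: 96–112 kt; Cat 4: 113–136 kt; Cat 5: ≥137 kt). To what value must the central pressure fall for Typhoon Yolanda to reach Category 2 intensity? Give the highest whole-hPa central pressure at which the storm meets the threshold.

953 hPa

Category 2 begins at V = 83 kt.
Required ΔP = (83/6.7)^(1/0.629) = 12.388^1.590 ≈ 54.66 hPa.
P_c ≤ 1008 − 54.66 = 953.34, so the highest integer P_c is 953 hPa.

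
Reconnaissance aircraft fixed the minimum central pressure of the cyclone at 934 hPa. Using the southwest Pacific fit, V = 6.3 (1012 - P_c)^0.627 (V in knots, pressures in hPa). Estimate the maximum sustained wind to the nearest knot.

97 kt

ΔP = 1012 − 934 = 78 hPa.
78^0.627 ≈ 15.358.
V ≈ 6.3 × 15.358 ≈ 96.8 kt.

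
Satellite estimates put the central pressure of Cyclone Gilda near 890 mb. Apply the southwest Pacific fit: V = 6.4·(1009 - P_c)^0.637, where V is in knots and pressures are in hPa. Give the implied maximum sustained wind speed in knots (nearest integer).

ΔP = 1009 − 890 = 119 mb.
119^0.637 ≈ 20.995.
V ≈ 6.4 × 20.995 ≈ 134.4 kt.

134 kt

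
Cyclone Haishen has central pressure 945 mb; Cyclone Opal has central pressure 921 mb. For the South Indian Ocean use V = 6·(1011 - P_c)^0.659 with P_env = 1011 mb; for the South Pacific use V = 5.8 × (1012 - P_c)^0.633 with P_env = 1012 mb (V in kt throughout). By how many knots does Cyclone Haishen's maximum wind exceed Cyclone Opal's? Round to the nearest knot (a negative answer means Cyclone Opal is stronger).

Cyclone Haishen: ΔP = 66; V ≈ 6 × 66^0.659 ≈ 94.89 kt.
Cyclone Opal: ΔP = 91; V ≈ 5.8 × 91^0.633 ≈ 100.81 kt.
Difference ≈ 94.89 − 100.81 = -5.92 → -6 kt.

-6 kt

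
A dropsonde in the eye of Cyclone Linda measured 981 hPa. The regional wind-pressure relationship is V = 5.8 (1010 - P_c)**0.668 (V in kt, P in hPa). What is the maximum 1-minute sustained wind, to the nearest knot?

ΔP = 1010 − 981 = 29 hPa.
29^0.668 ≈ 9.482.
V ≈ 5.8 × 9.482 ≈ 55.0 kt.

55 kt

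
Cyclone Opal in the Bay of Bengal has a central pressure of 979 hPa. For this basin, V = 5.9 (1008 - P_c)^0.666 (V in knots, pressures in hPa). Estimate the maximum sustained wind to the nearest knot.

56 kt

ΔP = 1008 − 979 = 29 hPa.
29^0.666 ≈ 9.418.
V ≈ 5.9 × 9.418 ≈ 55.6 kt.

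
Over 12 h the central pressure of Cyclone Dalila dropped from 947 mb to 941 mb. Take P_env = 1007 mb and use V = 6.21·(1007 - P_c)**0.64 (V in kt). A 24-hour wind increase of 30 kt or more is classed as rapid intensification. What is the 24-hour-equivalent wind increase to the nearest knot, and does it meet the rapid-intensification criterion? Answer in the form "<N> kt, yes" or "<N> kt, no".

11 kt, no

V₁: ΔP = 60, V ≈ 6.21 × 60^0.64 ≈ 85.33 kt.
V₂: ΔP = 66, V ≈ 6.21 × 66^0.64 ≈ 90.70 kt.
ΔV over 12 h = 5.37 kt → 24 h equivalent = 5.37 × 24/12 ≈ 10.74 kt.
11 kt < 30 kt ⇒ not rapid intensification.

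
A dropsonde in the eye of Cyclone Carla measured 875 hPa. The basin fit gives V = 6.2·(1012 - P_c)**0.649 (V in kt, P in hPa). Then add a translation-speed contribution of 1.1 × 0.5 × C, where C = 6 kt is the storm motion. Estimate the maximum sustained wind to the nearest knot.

154 kt

ΔP = 1012 − 875 = 137 hPa.
137^0.649 ≈ 24.363.
V ≈ 6.2 × 24.363 ≈ 151.1 kt.
Translation term: 1.1 × 0.5 × 6 = 3.3 kt.
Corrected V ≈ 154.4 kt → 154 kt.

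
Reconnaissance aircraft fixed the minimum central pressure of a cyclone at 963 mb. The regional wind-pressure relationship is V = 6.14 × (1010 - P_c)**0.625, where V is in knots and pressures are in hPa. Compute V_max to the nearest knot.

ΔP = 1010 − 963 = 47 mb.
47^0.625 ≈ 11.093.
V ≈ 6.14 × 11.093 ≈ 68.1 kt.

68 kt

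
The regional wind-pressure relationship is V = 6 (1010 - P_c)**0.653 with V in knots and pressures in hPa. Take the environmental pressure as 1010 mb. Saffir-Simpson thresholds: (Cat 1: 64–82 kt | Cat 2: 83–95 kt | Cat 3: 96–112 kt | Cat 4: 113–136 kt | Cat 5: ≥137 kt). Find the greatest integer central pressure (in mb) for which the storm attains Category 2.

Category 2 begins at V = 83 kt.
Required ΔP = (83/6)^(1/0.653) = 13.833^1.531 ≈ 55.87 mb.
P_c ≤ 1010 − 55.87 = 954.13, so the highest integer P_c is 954 mb.

954 mb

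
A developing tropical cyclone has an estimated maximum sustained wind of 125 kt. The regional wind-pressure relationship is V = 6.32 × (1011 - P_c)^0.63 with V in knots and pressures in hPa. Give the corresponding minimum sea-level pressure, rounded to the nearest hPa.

897 hPa

ΔP = (V / 6.32)^(1/0.63) = (125/6.32)^1.587.
125/6.32 = 19.778; 19.778^1.587 ≈ 114.14 hPa.
P_c = 1011 − 114.14 = 896.86 ≈ 897 hPa.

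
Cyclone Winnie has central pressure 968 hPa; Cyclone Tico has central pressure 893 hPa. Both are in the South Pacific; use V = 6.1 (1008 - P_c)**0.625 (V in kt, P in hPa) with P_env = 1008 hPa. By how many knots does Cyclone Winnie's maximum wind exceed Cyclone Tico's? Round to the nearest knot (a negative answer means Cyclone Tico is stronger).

Cyclone Winnie: ΔP = 40; V ≈ 6.1 × 40^0.625 ≈ 61.18 kt.
Cyclone Tico: ΔP = 115; V ≈ 6.1 × 115^0.625 ≈ 118.38 kt.
Difference ≈ 61.18 − 118.38 = -57.20 → -57 kt.

-57 kt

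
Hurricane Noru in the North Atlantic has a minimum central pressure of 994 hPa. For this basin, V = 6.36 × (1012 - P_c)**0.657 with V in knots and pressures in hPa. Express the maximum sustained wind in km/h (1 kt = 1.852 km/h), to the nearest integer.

ΔP = 1012 − 994 = 18 hPa.
V ≈ 6.36 × 18^0.657 = 6.36 × 6.679 ≈ 42.479 kt.
42.479 × 1.852 ≈ 78.67 km/h → 79 km/h.

79 km/h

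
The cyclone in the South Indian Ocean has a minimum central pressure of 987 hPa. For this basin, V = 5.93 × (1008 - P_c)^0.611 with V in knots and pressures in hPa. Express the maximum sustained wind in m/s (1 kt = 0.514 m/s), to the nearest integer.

20 m/s

ΔP = 1008 − 987 = 21 hPa.
V ≈ 5.93 × 21^0.611 = 5.93 × 6.425 ≈ 38.101 kt.
38.101 × 0.514 ≈ 19.58 m/s → 20 m/s.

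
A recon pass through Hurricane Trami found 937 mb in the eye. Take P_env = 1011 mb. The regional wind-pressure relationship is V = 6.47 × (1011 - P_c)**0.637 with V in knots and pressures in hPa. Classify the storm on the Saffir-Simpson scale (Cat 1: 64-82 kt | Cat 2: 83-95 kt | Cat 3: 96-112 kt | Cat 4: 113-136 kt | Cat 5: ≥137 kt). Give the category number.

ΔP = 1011 − 937 = 74 mb.
V ≈ 6.47 × 74^0.637 = 6.47 × 15.51 ≈ 100 kt.
100 kt falls in the Category 3 band.

3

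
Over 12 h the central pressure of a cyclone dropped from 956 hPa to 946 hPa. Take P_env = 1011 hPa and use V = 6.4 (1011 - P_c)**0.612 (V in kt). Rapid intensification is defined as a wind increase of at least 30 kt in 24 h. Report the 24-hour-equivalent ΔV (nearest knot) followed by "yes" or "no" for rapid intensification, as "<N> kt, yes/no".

16 kt, no

V₁: ΔP = 55, V ≈ 6.4 × 55^0.612 ≈ 74.35 kt.
V₂: ΔP = 65, V ≈ 6.4 × 65^0.612 ≈ 82.35 kt.
ΔV over 12 h = 8.00 kt → 24 h equivalent = 8.00 × 24/12 ≈ 16.00 kt.
16 kt < 30 kt ⇒ not rapid intensification.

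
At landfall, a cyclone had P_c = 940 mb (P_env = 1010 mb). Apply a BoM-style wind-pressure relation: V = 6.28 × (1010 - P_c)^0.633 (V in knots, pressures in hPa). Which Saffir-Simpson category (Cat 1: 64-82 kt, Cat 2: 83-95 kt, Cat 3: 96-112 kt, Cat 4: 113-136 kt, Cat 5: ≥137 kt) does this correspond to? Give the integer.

ΔP = 1010 − 940 = 70 mb.
V ≈ 6.28 × 70^0.633 = 6.28 × 14.72 ≈ 92 kt.
92 kt falls in the Category 2 band.

2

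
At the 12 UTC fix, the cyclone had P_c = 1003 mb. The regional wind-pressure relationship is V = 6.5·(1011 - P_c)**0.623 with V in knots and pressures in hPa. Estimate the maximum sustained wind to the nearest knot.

ΔP = 1011 − 1003 = 8 mb.
8^0.623 ≈ 3.653.
V ≈ 6.5 × 3.653 ≈ 23.7 kt.

24 kt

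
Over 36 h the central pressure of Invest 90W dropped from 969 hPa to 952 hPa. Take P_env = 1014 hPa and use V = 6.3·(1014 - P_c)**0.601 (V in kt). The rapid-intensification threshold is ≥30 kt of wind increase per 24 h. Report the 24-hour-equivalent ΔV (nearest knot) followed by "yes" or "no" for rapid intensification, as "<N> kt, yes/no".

V₁: ΔP = 45, V ≈ 6.3 × 45^0.601 ≈ 62.08 kt.
V₂: ΔP = 62, V ≈ 6.3 × 62^0.601 ≈ 75.26 kt.
ΔV over 36 h = 13.18 kt → 24 h equivalent = 13.18 × 24/36 ≈ 8.79 kt.
9 kt < 30 kt ⇒ not rapid intensification.

9 kt, no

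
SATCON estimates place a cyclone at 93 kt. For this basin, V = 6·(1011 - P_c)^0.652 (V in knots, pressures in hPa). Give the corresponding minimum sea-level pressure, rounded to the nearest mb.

ΔP = (V / 6)^(1/0.652) = (93/6)^1.534.
93/6 = 15.500; 15.500^1.534 ≈ 66.94 mb.
P_c = 1011 − 66.94 = 944.06 ≈ 944 mb.

944 mb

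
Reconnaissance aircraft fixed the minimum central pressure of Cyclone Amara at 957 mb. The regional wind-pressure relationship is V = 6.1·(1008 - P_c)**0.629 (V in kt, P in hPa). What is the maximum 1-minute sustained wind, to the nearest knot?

72 kt

ΔP = 1008 − 957 = 51 mb.
51^0.629 ≈ 11.859.
V ≈ 6.1 × 11.859 ≈ 72.3 kt.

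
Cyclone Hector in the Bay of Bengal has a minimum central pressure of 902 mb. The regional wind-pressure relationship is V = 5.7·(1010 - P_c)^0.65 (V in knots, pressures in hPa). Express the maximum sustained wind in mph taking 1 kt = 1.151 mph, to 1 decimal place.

137.6 mph

ΔP = 1010 − 902 = 108 mb.
V ≈ 5.7 × 108^0.65 = 5.7 × 20.976 ≈ 119.564 kt.
119.564 × 1.151 ≈ 137.62 mph → 137.6 mph.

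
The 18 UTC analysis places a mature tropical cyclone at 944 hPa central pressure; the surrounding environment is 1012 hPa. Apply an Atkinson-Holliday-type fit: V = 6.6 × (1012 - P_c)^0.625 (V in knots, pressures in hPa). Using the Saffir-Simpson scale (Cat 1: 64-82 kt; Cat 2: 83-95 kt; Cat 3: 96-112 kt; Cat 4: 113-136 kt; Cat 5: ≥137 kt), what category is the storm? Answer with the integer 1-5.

ΔP = 1012 − 944 = 68 hPa.
V ≈ 6.6 × 68^0.625 = 6.6 × 13.97 ≈ 92 kt.
92 kt falls in the Category 2 band.

2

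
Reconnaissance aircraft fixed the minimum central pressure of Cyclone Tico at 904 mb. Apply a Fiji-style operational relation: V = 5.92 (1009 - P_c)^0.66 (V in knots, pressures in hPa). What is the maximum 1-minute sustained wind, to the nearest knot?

128 kt

ΔP = 1009 − 904 = 105 mb.
105^0.66 ≈ 21.577.
V ≈ 5.92 × 21.577 ≈ 127.7 kt.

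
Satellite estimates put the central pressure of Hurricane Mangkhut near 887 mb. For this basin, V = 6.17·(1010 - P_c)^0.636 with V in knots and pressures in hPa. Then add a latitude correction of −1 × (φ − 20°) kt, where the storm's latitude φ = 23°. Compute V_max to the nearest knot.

129 kt

ΔP = 1010 − 887 = 123 mb.
123^0.636 ≈ 21.339.
V ≈ 6.17 × 21.339 ≈ 131.7 kt.
Latitude correction: −1 × (23 − 20) = -3 kt.
Corrected V ≈ 128.7 kt → 129 kt.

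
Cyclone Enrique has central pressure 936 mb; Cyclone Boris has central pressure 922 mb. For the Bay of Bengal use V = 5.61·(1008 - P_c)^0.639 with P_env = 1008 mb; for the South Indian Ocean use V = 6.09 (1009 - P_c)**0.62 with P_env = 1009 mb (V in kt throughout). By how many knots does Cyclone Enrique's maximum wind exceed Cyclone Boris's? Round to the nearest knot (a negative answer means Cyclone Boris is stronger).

-11 kt

Cyclone Enrique: ΔP = 72; V ≈ 5.61 × 72^0.639 ≈ 86.26 kt.
Cyclone Boris: ΔP = 87; V ≈ 6.09 × 87^0.62 ≈ 97.08 kt.
Difference ≈ 86.26 − 97.08 = -10.82 → -11 kt.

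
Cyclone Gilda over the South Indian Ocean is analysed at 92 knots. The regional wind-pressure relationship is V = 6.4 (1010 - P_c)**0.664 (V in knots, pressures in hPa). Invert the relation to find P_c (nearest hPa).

955 hPa

ΔP = (V / 6.4)^(1/0.664) = (92/6.4)^1.506.
92/6.4 = 14.375; 14.375^1.506 ≈ 55.38 hPa.
P_c = 1010 − 55.38 = 954.62 ≈ 955 hPa.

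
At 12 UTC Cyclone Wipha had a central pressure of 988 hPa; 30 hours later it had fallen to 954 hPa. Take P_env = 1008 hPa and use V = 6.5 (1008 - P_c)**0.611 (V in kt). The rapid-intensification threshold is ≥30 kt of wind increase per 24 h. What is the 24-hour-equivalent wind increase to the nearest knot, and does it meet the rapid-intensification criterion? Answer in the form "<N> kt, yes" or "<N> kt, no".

V₁: ΔP = 20, V ≈ 6.5 × 20^0.611 ≈ 40.54 kt.
V₂: ΔP = 54, V ≈ 6.5 × 54^0.611 ≈ 74.37 kt.
ΔV over 30 h = 33.83 kt → 24 h equivalent = 33.83 × 24/30 ≈ 27.06 kt.
27 kt < 30 kt ⇒ not rapid intensification.

27 kt, no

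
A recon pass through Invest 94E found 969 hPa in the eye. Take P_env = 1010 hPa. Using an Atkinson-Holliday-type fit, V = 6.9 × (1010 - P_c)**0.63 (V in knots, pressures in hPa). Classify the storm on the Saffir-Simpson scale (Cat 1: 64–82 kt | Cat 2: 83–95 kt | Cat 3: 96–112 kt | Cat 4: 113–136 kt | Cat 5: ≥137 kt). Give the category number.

ΔP = 1010 − 969 = 41 hPa.
V ≈ 6.9 × 41^0.63 = 6.9 × 10.38 ≈ 72 kt.
72 kt falls in the Category 1 band.

1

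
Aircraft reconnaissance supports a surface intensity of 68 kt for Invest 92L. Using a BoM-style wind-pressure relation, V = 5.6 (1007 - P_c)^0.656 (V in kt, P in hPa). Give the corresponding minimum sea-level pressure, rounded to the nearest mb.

962 mb

ΔP = (V / 5.6)^(1/0.656) = (68/5.6)^1.524.
68/5.6 = 12.143; 12.143^1.524 ≈ 44.97 mb.
P_c = 1007 − 44.97 = 962.03 ≈ 962 mb.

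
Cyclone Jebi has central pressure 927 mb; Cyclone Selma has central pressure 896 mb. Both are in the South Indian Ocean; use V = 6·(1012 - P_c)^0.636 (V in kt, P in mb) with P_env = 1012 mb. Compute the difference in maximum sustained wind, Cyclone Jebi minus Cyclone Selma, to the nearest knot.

Cyclone Jebi: ΔP = 85; V ≈ 6 × 85^0.636 ≈ 101.22 kt.
Cyclone Selma: ΔP = 116; V ≈ 6 × 116^0.636 ≈ 123.35 kt.
Difference ≈ 101.22 − 123.35 = -22.13 → -22 kt.

-22 kt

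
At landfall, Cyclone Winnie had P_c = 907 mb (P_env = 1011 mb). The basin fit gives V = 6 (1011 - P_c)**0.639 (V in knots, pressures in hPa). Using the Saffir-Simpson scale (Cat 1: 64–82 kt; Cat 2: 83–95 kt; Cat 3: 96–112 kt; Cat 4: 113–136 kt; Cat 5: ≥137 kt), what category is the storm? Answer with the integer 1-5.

4

ΔP = 1011 − 907 = 104 mb.
V ≈ 6 × 104^0.639 = 6 × 19.45 ≈ 117 kt.
117 kt falls in the Category 4 band.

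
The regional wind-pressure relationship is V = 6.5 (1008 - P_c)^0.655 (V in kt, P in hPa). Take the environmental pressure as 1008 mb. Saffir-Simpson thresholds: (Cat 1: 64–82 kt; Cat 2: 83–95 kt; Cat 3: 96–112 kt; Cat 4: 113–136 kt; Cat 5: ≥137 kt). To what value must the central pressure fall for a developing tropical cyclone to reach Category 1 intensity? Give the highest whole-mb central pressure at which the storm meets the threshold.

Category 1 begins at V = 64 kt.
Required ΔP = (64/6.5)^(1/0.655) = 9.846^1.527 ≈ 32.84 mb.
P_c ≤ 1008 − 32.84 = 975.16, so the highest integer P_c is 975 mb.

975 mb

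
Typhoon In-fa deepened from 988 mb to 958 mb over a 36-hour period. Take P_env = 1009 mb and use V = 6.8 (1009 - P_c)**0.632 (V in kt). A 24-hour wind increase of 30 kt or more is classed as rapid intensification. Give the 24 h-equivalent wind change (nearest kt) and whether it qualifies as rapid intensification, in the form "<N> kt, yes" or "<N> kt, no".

V₁: ΔP = 21, V ≈ 6.8 × 21^0.632 ≈ 46.57 kt.
V₂: ΔP = 51, V ≈ 6.8 × 51^0.632 ≈ 81.60 kt.
ΔV over 36 h = 35.03 kt → 24 h equivalent = 35.03 × 24/36 ≈ 23.35 kt.
23 kt < 30 kt ⇒ not rapid intensification.

23 kt, no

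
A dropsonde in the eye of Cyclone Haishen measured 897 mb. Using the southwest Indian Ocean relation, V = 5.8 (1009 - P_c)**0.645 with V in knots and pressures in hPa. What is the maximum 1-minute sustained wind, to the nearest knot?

122 kt

ΔP = 1009 − 897 = 112 mb.
112^0.645 ≈ 20.977.
V ≈ 5.8 × 20.977 ≈ 121.7 kt.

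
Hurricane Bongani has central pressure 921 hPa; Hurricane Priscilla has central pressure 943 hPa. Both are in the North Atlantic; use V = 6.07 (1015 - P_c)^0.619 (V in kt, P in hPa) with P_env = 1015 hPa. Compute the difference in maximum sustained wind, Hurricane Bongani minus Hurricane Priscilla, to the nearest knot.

15 kt

Hurricane Bongani: ΔP = 94; V ≈ 6.07 × 94^0.619 ≈ 101.05 kt.
Hurricane Priscilla: ΔP = 72; V ≈ 6.07 × 72^0.619 ≈ 85.68 kt.
Difference ≈ 101.05 − 85.68 = 15.37 → 15 kt.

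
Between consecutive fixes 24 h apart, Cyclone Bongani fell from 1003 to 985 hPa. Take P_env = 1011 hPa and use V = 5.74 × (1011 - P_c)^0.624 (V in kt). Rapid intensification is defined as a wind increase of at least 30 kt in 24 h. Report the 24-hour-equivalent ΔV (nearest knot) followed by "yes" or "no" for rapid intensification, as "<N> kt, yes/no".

V₁: ΔP = 8, V ≈ 5.74 × 8^0.624 ≈ 21.01 kt.
V₂: ΔP = 26, V ≈ 5.74 × 26^0.624 ≈ 43.84 kt.
ΔV over 24 h = 22.83 kt → 24 h equivalent = 22.83 × 24/24 ≈ 22.83 kt.
23 kt < 30 kt ⇒ not rapid intensification.

23 kt, no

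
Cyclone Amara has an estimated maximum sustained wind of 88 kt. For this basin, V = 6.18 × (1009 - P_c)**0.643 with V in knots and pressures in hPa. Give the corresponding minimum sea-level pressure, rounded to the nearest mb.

ΔP = (V / 6.18)^(1/0.643) = (88/6.18)^1.555.
88/6.18 = 14.239; 14.239^1.555 ≈ 62.22 mb.
P_c = 1009 − 62.22 = 946.78 ≈ 947 mb.

947 mb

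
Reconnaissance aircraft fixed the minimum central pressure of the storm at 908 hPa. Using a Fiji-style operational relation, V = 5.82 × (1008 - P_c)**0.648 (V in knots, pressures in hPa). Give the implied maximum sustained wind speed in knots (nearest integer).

115 kt

ΔP = 1008 − 908 = 100 hPa.
100^0.648 ≈ 19.770.
V ≈ 5.82 × 19.770 ≈ 115.1 kt.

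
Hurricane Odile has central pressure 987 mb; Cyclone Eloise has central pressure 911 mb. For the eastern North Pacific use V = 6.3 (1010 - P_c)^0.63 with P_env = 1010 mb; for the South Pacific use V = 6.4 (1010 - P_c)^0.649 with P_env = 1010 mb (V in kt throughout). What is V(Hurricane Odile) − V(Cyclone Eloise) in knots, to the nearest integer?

Hurricane Odile: ΔP = 23; V ≈ 6.3 × 23^0.63 ≈ 45.42 kt.
Cyclone Eloise: ΔP = 99; V ≈ 6.4 × 99^0.649 ≈ 126.28 kt.
Difference ≈ 45.42 − 126.28 = -80.86 → -81 kt.

-81 kt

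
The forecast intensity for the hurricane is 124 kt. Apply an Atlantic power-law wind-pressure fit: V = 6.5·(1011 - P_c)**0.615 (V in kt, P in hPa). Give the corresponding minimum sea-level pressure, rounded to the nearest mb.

890 mb

ΔP = (V / 6.5)^(1/0.615) = (124/6.5)^1.626.
124/6.5 = 19.077; 19.077^1.626 ≈ 120.82 mb.
P_c = 1011 − 120.82 = 890.18 ≈ 890 mb.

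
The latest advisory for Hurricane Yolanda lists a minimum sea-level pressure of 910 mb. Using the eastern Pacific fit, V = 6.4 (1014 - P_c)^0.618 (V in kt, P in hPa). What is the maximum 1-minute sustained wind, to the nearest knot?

113 kt

ΔP = 1014 − 910 = 104 mb.
104^0.618 ≈ 17.641.
V ≈ 6.4 × 17.641 ≈ 112.9 kt.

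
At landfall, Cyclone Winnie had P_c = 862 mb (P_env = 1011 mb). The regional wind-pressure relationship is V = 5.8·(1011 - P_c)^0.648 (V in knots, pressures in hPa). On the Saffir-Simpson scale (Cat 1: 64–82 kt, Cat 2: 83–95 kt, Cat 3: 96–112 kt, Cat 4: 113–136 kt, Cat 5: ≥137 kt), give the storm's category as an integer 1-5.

ΔP = 1011 − 862 = 149 mb.
V ≈ 5.8 × 149^0.648 = 5.8 × 25.60 ≈ 148 kt.
148 kt falls in the Category 5 band.

5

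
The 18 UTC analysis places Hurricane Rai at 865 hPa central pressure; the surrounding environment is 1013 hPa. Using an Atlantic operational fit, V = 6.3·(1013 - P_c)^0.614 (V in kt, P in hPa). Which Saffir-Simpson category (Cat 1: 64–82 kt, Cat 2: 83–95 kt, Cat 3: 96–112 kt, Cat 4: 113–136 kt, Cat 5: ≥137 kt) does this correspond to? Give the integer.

ΔP = 1013 − 865 = 148 hPa.
V ≈ 6.3 × 148^0.614 = 6.3 × 21.51 ≈ 135 kt.
135 kt falls in the Category 4 band.

4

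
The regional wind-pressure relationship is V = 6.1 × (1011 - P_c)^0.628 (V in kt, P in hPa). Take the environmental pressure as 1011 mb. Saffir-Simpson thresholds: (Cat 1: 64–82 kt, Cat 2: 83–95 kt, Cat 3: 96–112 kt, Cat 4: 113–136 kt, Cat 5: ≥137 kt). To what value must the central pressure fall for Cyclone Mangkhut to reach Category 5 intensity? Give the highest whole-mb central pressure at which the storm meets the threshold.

Category 5 begins at V = 137 kt.
Required ΔP = (137/6.1)^(1/0.628) = 22.459^1.592 ≈ 141.87 mb.
P_c ≤ 1011 − 141.87 = 869.13, so the highest integer P_c is 869 mb.

869 mb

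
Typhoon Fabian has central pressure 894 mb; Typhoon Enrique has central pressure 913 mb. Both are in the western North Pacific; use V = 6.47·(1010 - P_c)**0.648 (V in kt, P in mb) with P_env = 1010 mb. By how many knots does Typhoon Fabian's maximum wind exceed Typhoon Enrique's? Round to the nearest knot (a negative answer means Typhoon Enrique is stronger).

15 kt

Typhoon Fabian: ΔP = 116; V ≈ 6.47 × 116^0.648 ≈ 140.82 kt.
Typhoon Enrique: ΔP = 97; V ≈ 6.47 × 97^0.648 ≈ 125.41 kt.
Difference ≈ 140.82 − 125.41 = 15.41 → 15 kt.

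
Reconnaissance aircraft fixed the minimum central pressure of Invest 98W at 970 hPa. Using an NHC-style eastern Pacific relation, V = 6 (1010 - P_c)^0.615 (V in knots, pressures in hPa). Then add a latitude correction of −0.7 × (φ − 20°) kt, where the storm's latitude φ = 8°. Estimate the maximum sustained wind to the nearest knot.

ΔP = 1010 − 970 = 40 hPa.
40^0.615 ≈ 9.666.
V ≈ 6 × 9.666 ≈ 58.0 kt.
Latitude correction: −0.7 × (8 − 20) = 8.4 kt.
Corrected V ≈ 66.4 kt → 66 kt.

66 kt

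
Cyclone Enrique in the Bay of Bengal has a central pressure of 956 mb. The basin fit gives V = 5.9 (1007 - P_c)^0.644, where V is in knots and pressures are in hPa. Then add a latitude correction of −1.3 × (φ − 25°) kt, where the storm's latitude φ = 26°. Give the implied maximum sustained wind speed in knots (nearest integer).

73 kt

ΔP = 1007 − 956 = 51 mb.
51^0.644 ≈ 12.580.
V ≈ 5.9 × 12.580 ≈ 74.2 kt.
Latitude correction: −1.3 × (26 − 25) = -1.3 kt.
Corrected V ≈ 72.9 kt → 73 kt.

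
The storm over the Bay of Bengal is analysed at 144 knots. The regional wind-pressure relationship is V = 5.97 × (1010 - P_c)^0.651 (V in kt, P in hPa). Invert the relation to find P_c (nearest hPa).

ΔP = (V / 5.97)^(1/0.651) = (144/5.97)^1.536.
144/5.97 = 24.121; 24.121^1.536 ≈ 132.89 hPa.
P_c = 1010 − 132.89 = 877.11 ≈ 877 hPa.

877 hPa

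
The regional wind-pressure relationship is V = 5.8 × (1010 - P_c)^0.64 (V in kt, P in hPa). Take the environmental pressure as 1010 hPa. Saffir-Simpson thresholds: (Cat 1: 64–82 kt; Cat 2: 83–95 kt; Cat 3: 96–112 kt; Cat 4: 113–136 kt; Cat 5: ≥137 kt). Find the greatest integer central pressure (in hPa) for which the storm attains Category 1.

Category 1 begins at V = 64 kt.
Required ΔP = (64/5.8)^(1/0.64) = 11.034^1.562 ≈ 42.59 hPa.
P_c ≤ 1010 − 42.59 = 967.41, so the highest integer P_c is 967 hPa.

967 hPa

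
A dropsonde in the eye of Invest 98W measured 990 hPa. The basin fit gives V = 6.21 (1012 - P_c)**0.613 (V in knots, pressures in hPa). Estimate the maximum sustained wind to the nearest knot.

41 kt

ΔP = 1012 − 990 = 22 hPa.
22^0.613 ≈ 6.651.
V ≈ 6.21 × 6.651 ≈ 41.3 kt.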